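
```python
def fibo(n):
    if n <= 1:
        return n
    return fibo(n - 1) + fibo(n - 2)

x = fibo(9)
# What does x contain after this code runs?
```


fibo(9)
= fibo(8) + fibo(7)
= (fibo(7) + fibo(6)) + fibo(7)
Computing bottom-up: fibo(0)=0, fibo(1)=1, fibo(2)=1, fibo(3)=2, fibo(4)=3, fibo(5)=5, fibo(6)=8, fibo(7)=13, fibo(8)=21, fibo(9)=34
= 34


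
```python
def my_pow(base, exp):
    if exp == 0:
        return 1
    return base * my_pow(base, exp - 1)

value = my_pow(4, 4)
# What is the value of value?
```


my_pow(4, 4)
= 4 * my_pow(4, 3)
= 4 * 4 * my_pow(4, 2)
= 4 * 4 * 4 * my_pow(4, 1)
= 4 * 4 * 4 * 4 * my_pow(4, 0)
= 4 * 4 * 4 * 4 * 1
= 256


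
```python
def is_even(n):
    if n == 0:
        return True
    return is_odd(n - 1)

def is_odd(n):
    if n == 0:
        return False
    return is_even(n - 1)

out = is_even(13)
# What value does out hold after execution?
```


is_even(13)
= is_odd(12)
= is_even(11)
= is_odd(10)
= is_even(9)
= is_odd(8)
= is_even(7)
= is_odd(6)
= is_even(5)
= is_odd(4)
= is_even(3)
= is_odd(2)
= is_even(1)
= is_odd(0)
n == 0: return False
= False


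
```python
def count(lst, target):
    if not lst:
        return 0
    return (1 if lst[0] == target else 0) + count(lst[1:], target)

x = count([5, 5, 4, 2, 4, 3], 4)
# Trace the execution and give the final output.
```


count([5, 5, 4, 2, 4, 3], 4)
lst[0]=5 != 4: 0 + count([5, 4, 2, 4, 3], 4)
lst[0]=5 != 4: 0 + count([4, 2, 4, 3], 4)
lst[0]=4 == 4: 1 + count([2, 4, 3], 4)
lst[0]=2 != 4: 0 + count([4, 3], 4)
lst[0]=4 == 4: 1 + count([3], 4)
lst[0]=3 != 4: 0 + count([], 4)
= 2


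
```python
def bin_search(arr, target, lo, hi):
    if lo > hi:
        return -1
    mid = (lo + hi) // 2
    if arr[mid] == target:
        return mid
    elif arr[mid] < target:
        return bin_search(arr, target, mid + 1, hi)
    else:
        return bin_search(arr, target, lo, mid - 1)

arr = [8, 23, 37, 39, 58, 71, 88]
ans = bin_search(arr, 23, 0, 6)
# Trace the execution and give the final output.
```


bin_search(arr, 23, 0, 6)
lo=0, hi=6, mid=3, arr[mid]=39
39 > 23, search left half
lo=0, hi=2, mid=1, arr[mid]=23
arr[1] == 23, found at index 1
= 1


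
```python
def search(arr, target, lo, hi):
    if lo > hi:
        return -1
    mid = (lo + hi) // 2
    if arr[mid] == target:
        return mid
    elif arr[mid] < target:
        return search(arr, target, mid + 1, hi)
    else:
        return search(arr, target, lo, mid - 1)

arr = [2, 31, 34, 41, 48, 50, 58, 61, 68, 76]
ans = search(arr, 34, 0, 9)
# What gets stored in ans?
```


search(arr, 34, 0, 9)
lo=0, hi=9, mid=4, arr[mid]=48
48 > 34, search left half
lo=0, hi=3, mid=1, arr[mid]=31
31 < 34, search right half
lo=2, hi=3, mid=2, arr[mid]=34
arr[2] == 34, found at index 2
= 2


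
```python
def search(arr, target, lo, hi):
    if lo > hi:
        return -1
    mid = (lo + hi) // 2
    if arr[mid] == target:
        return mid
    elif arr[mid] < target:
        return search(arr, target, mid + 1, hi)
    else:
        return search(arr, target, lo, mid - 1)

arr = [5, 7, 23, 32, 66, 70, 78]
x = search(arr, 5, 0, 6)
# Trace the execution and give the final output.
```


search(arr, 5, 0, 6)
lo=0, hi=6, mid=3, arr[mid]=32
32 > 5, search left half
lo=0, hi=2, mid=1, arr[mid]=7
7 > 5, search left half
lo=0, hi=0, mid=0, arr[mid]=5
arr[0] == 5, found at index 0
= 0


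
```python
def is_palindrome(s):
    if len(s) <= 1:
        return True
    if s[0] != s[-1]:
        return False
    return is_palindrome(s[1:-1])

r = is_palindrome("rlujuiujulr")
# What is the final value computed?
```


is_palindrome("rlujuiujulr")
"rlujuiujulr": s[0]='r' == s[-1]='r' -> is_palindrome("lujuiujul")
"lujuiujul": s[0]='l' == s[-1]='l' -> is_palindrome("ujuiuju")
"ujuiuju": s[0]='u' == s[-1]='u' -> is_palindrome("juiuj")
"juiuj": s[0]='j' == s[-1]='j' -> is_palindrome("uiu")
"uiu": s[0]='u' == s[-1]='u' -> is_palindrome("i")
"i": len <= 1 -> True
= True


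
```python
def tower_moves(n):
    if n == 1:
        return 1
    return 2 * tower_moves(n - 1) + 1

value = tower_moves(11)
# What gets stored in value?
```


tower_moves(11)
= 2 * tower_moves(10) + 1
= 2 * (2 * tower_moves(9) + 1) + 1
= 2 * (2 * (2 * tower_moves(8) + 1) + 1) + 1
= 2 * (2 * (2 * (2 * tower_moves(7) + 1) + 1) + 1) + 1
= 2 * (2 * (2 * (2 * (2 * tower_moves(6) + 1) + 1) + 1) + 1) + 1
= 2 * (2 * (2 * (2 * (2 * (2 * tower_moves(5) + 1) + 1) + 1) + 1) + 1) + 1
= 2 * (2 * (2 * (2 * (2 * (2 * (2 * tower_moves(4) + 1) + 1) + 1) + 1) + 1) + 1) + 1
= 2 * (2 * (2 * (2 * (2 * (2 * (2 * (2 * tower_moves(3) + 1) + 1) + 1) + 1) + 1) + 1) + 1) + 1
= 2 * (2 * (2 * (2 * (2 * (2 * (2 * (2 * (2 * tower_moves(2) + 1) + 1) + 1) + 1) + 1) + 1) + 1) + 1) + 1
= 2 * (2 * (2 * (2 * (2 * (2 * (2 * (2 * (2 * (2 * tower_moves(1) + 1) + 1) + 1) + 1) + 1) + 1) + 1) + 1) + 1) + 1
Now compute bottom-up:
tower_moves(1) = 1
tower_moves(2) = 2 * 1 + 1 = 3
tower_moves(3) = 2 * 3 + 1 = 7
tower_moves(4) = 2 * 7 + 1 = 15
tower_moves(5) = 2 * 15 + 1 = 31
tower_moves(6) = 2 * 31 + 1 = 63
tower_moves(7) = 2 * 63 + 1 = 127
tower_moves(8) = 2 * 127 + 1 = 255
tower_moves(9) = 2 * 255 + 1 = 511
tower_moves(10) = 2 * 511 + 1 = 1023
tower_moves(11) = 2 * 1023 + 1 = 2047
= 2047


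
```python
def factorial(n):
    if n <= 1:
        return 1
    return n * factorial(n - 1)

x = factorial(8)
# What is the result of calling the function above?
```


factorial(8)
= 8 * factorial(7)
= 8 * 7 * factorial(6)
= 8 * 7 * 6 * factorial(5)
= 8 * 7 * 6 * 5 * factorial(4)
= 8 * 7 * 6 * 5 * 4 * factorial(3)
= 8 * 7 * 6 * 5 * 4 * 3 * factorial(2)
= 8 * 7 * 6 * 5 * 4 * 3 * 2 * factorial(1)
= 8 * 7 * 6 * 5 * 4 * 3 * 2 * 1
= 40320


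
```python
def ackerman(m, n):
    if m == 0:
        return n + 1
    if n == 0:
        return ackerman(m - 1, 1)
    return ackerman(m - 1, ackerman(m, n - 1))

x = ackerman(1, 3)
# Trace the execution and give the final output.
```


ackerman(1, 3)
= ackerman(0, ackerman(1, 2))
First compute ackerman(1, 2) = 4
= ackerman(0, 4)
= 5


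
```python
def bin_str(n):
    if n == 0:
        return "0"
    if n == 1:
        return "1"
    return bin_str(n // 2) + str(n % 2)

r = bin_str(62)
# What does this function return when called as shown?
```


bin_str(62)
= bin_str(31) + "0"
= bin_str(15) + "1" + "0"
= bin_str(7) + "1" + "1" + "0"
= bin_str(3) + "1" + "1" + "1" + "0"
= bin_str(1) + "1" + "1" + "1" + "1" + "0"
= "1" + "1" + "1" + "1" + "1" + "0"
= "111110"


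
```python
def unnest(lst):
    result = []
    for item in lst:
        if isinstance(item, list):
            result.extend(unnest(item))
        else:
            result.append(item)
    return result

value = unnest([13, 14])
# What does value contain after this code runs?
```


unnest([13, 14])
Processing each element:
  13 is not a list -> append 13
  14 is not a list -> append 14
= [13, 14]


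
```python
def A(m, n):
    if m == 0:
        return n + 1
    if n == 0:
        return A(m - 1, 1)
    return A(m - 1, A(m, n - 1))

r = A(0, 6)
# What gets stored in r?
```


A(0, 6)
m == 0: return 6 + 1 = 7
= 7


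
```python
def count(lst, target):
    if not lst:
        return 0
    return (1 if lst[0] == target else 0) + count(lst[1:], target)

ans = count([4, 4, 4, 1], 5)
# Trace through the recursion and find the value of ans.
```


count([4, 4, 4, 1], 5)
lst[0]=4 != 5: 0 + count([4, 4, 1], 5)
lst[0]=4 != 5: 0 + count([4, 1], 5)
lst[0]=4 != 5: 0 + count([1], 5)
lst[0]=1 != 5: 0 + count([], 5)
= 0


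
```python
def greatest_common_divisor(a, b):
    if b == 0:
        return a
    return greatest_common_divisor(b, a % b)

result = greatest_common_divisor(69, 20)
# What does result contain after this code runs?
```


greatest_common_divisor(69, 20)
= greatest_common_divisor(20, 69 % 20) = greatest_common_divisor(20, 9)
= greatest_common_divisor(9, 20 % 9) = greatest_common_divisor(9, 2)
= greatest_common_divisor(2, 9 % 2) = greatest_common_divisor(2, 1)
= greatest_common_divisor(1, 2 % 1) = greatest_common_divisor(1, 0)
b == 0, return a = 1


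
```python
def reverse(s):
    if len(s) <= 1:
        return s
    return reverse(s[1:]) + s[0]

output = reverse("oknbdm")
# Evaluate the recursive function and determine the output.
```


reverse("oknbdm")
= reverse("knbdm") + "o"
= reverse("nbdm") + "k" + "o"
= reverse("bdm") + "n" + "k" + "o"
= reverse("dm") + "b" + "n" + "k" + "o"
= reverse("m") + "d" + "b" + "n" + "k" + "o"
= "m" + "d" + "b" + "n" + "k" + "o"
= "mdbnko"


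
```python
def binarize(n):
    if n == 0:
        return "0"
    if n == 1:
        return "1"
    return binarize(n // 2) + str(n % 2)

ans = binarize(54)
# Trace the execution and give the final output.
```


binarize(54)
= binarize(27) + "0"
= binarize(13) + "1" + "0"
= binarize(6) + "1" + "1" + "0"
= binarize(3) + "0" + "1" + "1" + "0"
= binarize(1) + "1" + "0" + "1" + "1" + "0"
= "1" + "1" + "0" + "1" + "1" + "0"
= "110110"


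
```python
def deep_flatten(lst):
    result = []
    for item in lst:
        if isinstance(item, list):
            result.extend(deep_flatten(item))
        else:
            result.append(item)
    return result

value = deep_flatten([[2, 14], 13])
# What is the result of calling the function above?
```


deep_flatten([[2, 14], 13])
Processing each element:
  [2, 14] is a list -> deep_flatten recursively -> [2, 14]
  13 is not a list -> append 13
= [2, 14, 13]


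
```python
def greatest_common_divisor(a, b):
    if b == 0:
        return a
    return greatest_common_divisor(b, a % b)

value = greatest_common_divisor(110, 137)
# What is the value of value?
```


greatest_common_divisor(110, 137)
= greatest_common_divisor(137, 110 % 137) = greatest_common_divisor(137, 110)
= greatest_common_divisor(110, 137 % 110) = greatest_common_divisor(110, 27)
= greatest_common_divisor(27, 110 % 27) = greatest_common_divisor(27, 2)
= greatest_common_divisor(2, 27 % 2) = greatest_common_divisor(2, 1)
= greatest_common_divisor(1, 2 % 1) = greatest_common_divisor(1, 0)
b == 0, return a = 1


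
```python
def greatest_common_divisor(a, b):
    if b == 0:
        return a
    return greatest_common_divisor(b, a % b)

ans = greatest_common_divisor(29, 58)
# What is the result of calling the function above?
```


greatest_common_divisor(29, 58)
= greatest_common_divisor(58, 29 % 58) = greatest_common_divisor(58, 29)
= greatest_common_divisor(29, 58 % 29) = greatest_common_divisor(29, 0)
b == 0, return a = 29


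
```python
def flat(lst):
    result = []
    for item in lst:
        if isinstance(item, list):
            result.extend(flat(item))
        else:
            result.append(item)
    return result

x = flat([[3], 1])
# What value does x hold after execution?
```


flat([[3], 1])
Processing each element:
  [3] is a list -> flat recursively -> [3]
  1 is not a list -> append 1
= [3, 1]


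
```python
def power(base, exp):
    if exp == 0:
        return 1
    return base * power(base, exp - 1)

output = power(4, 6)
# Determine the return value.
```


power(4, 6)
= 4 * power(4, 5)
= 4 * 4 * power(4, 4)
= 4 * 4 * 4 * power(4, 3)
= 4 * 4 * 4 * 4 * power(4, 2)
= 4 * 4 * 4 * 4 * 4 * power(4, 1)
= 4 * 4 * 4 * 4 * 4 * 4 * power(4, 0)
= 4 * 4 * 4 * 4 * 4 * 4 * 1
= 4096


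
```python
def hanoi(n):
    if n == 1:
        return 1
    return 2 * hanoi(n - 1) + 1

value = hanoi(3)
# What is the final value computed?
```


hanoi(3)
= 2 * hanoi(2) + 1
= 2 * (2 * hanoi(1) + 1) + 1
Now compute bottom-up:
hanoi(1) = 1
hanoi(2) = 2 * 1 + 1 = 3
hanoi(3) = 2 * 3 + 1 = 7
= 7


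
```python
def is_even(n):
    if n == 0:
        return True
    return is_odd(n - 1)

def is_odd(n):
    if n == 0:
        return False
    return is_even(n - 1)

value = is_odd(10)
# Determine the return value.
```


is_odd(10)
= is_even(9)
= is_odd(8)
= is_even(7)
= is_odd(6)
= is_even(5)
= is_odd(4)
= is_even(3)
= is_odd(2)
= is_even(1)
= is_odd(0)
n == 0: return False
= False


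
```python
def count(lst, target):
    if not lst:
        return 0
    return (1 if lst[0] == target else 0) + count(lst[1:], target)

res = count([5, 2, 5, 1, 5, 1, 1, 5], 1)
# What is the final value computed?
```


count([5, 2, 5, 1, 5, 1, 1, 5], 1)
lst[0]=5 != 1: 0 + count([2, 5, 1, 5, 1, 1, 5], 1)
lst[0]=2 != 1: 0 + count([5, 1, 5, 1, 1, 5], 1)
lst[0]=5 != 1: 0 + count([1, 5, 1, 1, 5], 1)
lst[0]=1 == 1: 1 + count([5, 1, 1, 5], 1)
lst[0]=5 != 1: 0 + count([1, 1, 5], 1)
lst[0]=1 == 1: 1 + count([1, 5], 1)
lst[0]=1 == 1: 1 + count([5], 1)
lst[0]=5 != 1: 0 + count([], 1)
= 3


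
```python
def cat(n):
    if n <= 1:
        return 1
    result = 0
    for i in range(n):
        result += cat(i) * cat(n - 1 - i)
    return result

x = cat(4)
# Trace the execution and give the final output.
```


cat(4)
= sum of cat(i) * cat(4-1-i) for i in 0..3
First compute sub-values bottom-up:
  cat(0) = 1, cat(1) = 1
  cat(2) = 1*1 + 1*1 = 2
  cat(3) = 1*2 + 1*1 + 2*1 = 5
Now cat(4):
  cat(0)*cat(3) = 1*5 = 5
  cat(1)*cat(2) = 1*2 = 2
  cat(2)*cat(1) = 2*1 = 2
  cat(3)*cat(0) = 5*1 = 5
= 5 + 2 + 2 + 5
= 14


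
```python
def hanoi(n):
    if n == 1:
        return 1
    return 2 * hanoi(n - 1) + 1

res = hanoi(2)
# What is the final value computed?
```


hanoi(2)
= 2 * hanoi(1) + 1
Now compute bottom-up:
hanoi(1) = 1
hanoi(2) = 2 * 1 + 1 = 3
= 3


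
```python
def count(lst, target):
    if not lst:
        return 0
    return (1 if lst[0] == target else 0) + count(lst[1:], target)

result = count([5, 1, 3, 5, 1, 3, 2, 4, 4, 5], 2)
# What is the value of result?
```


count([5, 1, 3, 5, 1, 3, 2, 4, 4, 5], 2)
lst[0]=5 != 2: 0 + count([1, 3, 5, 1, 3, 2, 4, 4, 5], 2)
lst[0]=1 != 2: 0 + count([3, 5, 1, 3, 2, 4, 4, 5], 2)
lst[0]=3 != 2: 0 + count([5, 1, 3, 2, 4, 4, 5], 2)
lst[0]=5 != 2: 0 + count([1, 3, 2, 4, 4, 5], 2)
lst[0]=1 != 2: 0 + count([3, 2, 4, 4, 5], 2)
lst[0]=3 != 2: 0 + count([2, 4, 4, 5], 2)
lst[0]=2 == 2: 1 + count([4, 4, 5], 2)
lst[0]=4 != 2: 0 + count([4, 5], 2)
lst[0]=4 != 2: 0 + count([5], 2)
lst[0]=5 != 2: 0 + count([], 2)
= 1


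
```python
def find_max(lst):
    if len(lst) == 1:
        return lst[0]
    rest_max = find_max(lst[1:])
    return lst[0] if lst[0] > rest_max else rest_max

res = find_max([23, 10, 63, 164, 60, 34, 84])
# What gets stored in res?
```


find_max([23, 10, 63, 164, 60, 34, 84])
= compare 23 with find_max([10, 63, 164, 60, 34, 84])
= compare 10 with find_max([63, 164, 60, 34, 84])
= compare 63 with find_max([164, 60, 34, 84])
= compare 164 with find_max([60, 34, 84])
= compare 60 with find_max([34, 84])
= compare 34 with find_max([84])
Base: find_max([84]) = 84
compare 34 with 84: max = 84
compare 60 with 84: max = 84
compare 164 with 84: max = 164
compare 63 with 164: max = 164
compare 10 with 164: max = 164
compare 23 with 164: max = 164
= 164


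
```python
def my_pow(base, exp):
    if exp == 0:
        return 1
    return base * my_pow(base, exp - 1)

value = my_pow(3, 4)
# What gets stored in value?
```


my_pow(3, 4)
= 3 * my_pow(3, 3)
= 3 * 3 * my_pow(3, 2)
= 3 * 3 * 3 * my_pow(3, 1)
= 3 * 3 * 3 * 3 * my_pow(3, 0)
= 3 * 3 * 3 * 3 * 1
= 81


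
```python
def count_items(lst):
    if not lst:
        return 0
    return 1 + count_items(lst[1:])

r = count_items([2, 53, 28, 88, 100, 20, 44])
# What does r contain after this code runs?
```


count_items([2, 53, 28, 88, 100, 20, 44])
= 1 + count_items([53, 28, 88, 100, 20, 44])
= 1 + 1 + count_items([28, 88, 100, 20, 44])
= 1 + 1 + 1 + count_items([88, 100, 20, 44])
= 1 + 1 + 1 + 1 + count_items([100, 20, 44])
= 1 + 1 + 1 + 1 + 1 + count_items([20, 44])
= 1 + 1 + 1 + 1 + 1 + 1 + count_items([44])
= 1 + 1 + 1 + 1 + 1 + 1 + 1 + count_items([])
= 1 + 1 + 1 + 1 + 1 + 1 + 1 + 0
= 7


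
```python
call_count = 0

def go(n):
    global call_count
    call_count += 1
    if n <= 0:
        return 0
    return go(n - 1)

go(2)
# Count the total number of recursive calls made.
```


go(2) calls go(1) calls ... calls go(0)
Total calls: 2 + 1 (for base case) = 3


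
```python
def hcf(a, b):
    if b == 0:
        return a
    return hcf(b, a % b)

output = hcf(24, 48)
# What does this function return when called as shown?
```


hcf(24, 48)
= hcf(48, 24 % 48) = hcf(48, 24)
= hcf(24, 48 % 24) = hcf(24, 0)
b == 0, return a = 24


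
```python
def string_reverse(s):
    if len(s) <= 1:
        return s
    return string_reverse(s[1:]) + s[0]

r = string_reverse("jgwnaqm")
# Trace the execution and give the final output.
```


string_reverse("jgwnaqm")
= string_reverse("gwnaqm") + "j"
= string_reverse("wnaqm") + "g" + "j"
= string_reverse("naqm") + "w" + "g" + "j"
= string_reverse("aqm") + "n" + "w" + "g" + "j"
= string_reverse("qm") + "a" + "n" + "w" + "g" + "j"
= string_reverse("m") + "q" + "a" + "n" + "w" + "g" + "j"
= "m" + "q" + "a" + "n" + "w" + "g" + "j"
= "mqanwgj"


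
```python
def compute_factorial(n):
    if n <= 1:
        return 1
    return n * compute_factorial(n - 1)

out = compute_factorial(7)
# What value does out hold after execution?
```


compute_factorial(7)
= 7 * compute_factorial(6)
= 7 * 6 * compute_factorial(5)
= 7 * 6 * 5 * compute_factorial(4)
= 7 * 6 * 5 * 4 * compute_factorial(3)
= 7 * 6 * 5 * 4 * 3 * compute_factorial(2)
= 7 * 6 * 5 * 4 * 3 * 2 * compute_factorial(1)
= 7 * 6 * 5 * 4 * 3 * 2 * 1
= 5040


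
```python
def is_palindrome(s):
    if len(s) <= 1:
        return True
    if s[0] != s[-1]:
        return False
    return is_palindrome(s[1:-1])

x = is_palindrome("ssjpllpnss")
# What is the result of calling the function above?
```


is_palindrome("ssjpllpnss")
"ssjpllpnss": s[0]='s' == s[-1]='s' -> is_palindrome("sjpllpns")
"sjpllpns": s[0]='s' == s[-1]='s' -> is_palindrome("jpllpn")
"jpllpn": s[0]='j' != s[-1]='n' -> False
= False


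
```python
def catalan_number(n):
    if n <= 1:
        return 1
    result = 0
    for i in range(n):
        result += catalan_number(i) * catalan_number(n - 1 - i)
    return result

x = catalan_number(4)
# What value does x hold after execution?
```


catalan_number(4)
= sum of catalan_number(i) * catalan_number(4-1-i) for i in 0..3
First compute sub-values bottom-up:
  catalan_number(0) = 1, catalan_number(1) = 1
  catalan_number(2) = 1*1 + 1*1 = 2
  catalan_number(3) = 1*2 + 1*1 + 2*1 = 5
Now catalan_number(4):
  catalan_number(0)*catalan_number(3) = 1*5 = 5
  catalan_number(1)*catalan_number(2) = 1*2 = 2
  catalan_number(2)*catalan_number(1) = 2*1 = 2
  catalan_number(3)*catalan_number(0) = 5*1 = 5
= 5 + 2 + 2 + 5
= 14


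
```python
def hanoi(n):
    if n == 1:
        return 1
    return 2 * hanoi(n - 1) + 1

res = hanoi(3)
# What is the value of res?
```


hanoi(3)
= 2 * hanoi(2) + 1
= 2 * (2 * hanoi(1) + 1) + 1
Now compute bottom-up:
hanoi(1) = 1
hanoi(2) = 2 * 1 + 1 = 3
hanoi(3) = 2 * 3 + 1 = 7
= 7


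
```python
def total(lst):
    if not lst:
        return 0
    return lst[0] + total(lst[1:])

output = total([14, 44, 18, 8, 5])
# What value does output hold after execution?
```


total([14, 44, 18, 8, 5])
= 14 + total([44, 18, 8, 5])
= 14 + 44 + total([18, 8, 5])
= 14 + 44 + 18 + total([8, 5])
= 14 + 44 + 18 + 8 + total([5])
= 14 + 44 + 18 + 8 + 5 + total([])
= 14 + 44 + 18 + 8 + 5 + 0
= 89


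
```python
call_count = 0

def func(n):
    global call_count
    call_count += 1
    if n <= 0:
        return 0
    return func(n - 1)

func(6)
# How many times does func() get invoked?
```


func(6) calls func(5) calls ... calls func(0)
Total calls: 6 + 1 (for base case) = 7


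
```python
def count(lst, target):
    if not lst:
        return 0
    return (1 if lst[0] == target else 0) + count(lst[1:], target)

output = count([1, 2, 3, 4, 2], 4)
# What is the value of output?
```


count([1, 2, 3, 4, 2], 4)
lst[0]=1 != 4: 0 + count([2, 3, 4, 2], 4)
lst[0]=2 != 4: 0 + count([3, 4, 2], 4)
lst[0]=3 != 4: 0 + count([4, 2], 4)
lst[0]=4 == 4: 1 + count([2], 4)
lst[0]=2 != 4: 0 + count([], 4)
= 1


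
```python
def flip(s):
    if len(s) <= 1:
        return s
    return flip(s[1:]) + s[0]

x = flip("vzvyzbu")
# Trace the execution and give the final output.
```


flip("vzvyzbu")
= flip("zvyzbu") + "v"
= flip("vyzbu") + "z" + "v"
= flip("yzbu") + "v" + "z" + "v"
= flip("zbu") + "y" + "v" + "z" + "v"
= flip("bu") + "z" + "y" + "v" + "z" + "v"
= flip("u") + "b" + "z" + "y" + "v" + "z" + "v"
= "u" + "b" + "z" + "y" + "v" + "z" + "v"
= "ubzyvzv"


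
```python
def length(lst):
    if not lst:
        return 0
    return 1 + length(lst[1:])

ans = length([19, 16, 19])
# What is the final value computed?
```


length([19, 16, 19])
= 1 + length([16, 19])
= 1 + 1 + length([19])
= 1 + 1 + 1 + length([])
= 1 + 1 + 1 + 0
= 3


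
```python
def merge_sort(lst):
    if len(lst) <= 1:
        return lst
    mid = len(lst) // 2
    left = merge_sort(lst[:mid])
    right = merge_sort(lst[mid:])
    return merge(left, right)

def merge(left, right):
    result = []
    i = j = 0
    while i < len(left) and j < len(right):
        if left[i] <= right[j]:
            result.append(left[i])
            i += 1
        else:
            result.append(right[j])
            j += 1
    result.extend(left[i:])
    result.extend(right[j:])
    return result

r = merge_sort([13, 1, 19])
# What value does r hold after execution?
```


merge_sort([13, 1, 19])
Split into [13] and [1, 19]
Left sorted: [13]
Right sorted: [1, 19]
Merge [13] and [1, 19]
= [1, 13, 19]


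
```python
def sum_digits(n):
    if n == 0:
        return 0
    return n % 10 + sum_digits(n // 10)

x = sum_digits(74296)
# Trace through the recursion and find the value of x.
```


sum_digits(74296)
= 6 + sum_digits(7429)
= 6 + 9 + sum_digits(742)
= 6 + 9 + 2 + sum_digits(74)
= 6 + 9 + 2 + 4 + sum_digits(7)
= 6 + 9 + 2 + 4 + 7 + sum_digits(0)
= 6 + 9 + 2 + 4 + 7 + 0
= 28


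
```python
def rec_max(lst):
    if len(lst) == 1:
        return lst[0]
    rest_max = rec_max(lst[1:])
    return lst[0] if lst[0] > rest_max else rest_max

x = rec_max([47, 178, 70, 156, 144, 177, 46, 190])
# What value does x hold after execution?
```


rec_max([47, 178, 70, 156, 144, 177, 46, 190])
= compare 47 with rec_max([178, 70, 156, 144, 177, 46, 190])
= compare 178 with rec_max([70, 156, 144, 177, 46, 190])
= compare 70 with rec_max([156, 144, 177, 46, 190])
= compare 156 with rec_max([144, 177, 46, 190])
= compare 144 with rec_max([177, 46, 190])
= compare 177 with rec_max([46, 190])
= compare 46 with rec_max([190])
Base: rec_max([190]) = 190
compare 46 with 190: max = 190
compare 177 with 190: max = 190
compare 144 with 190: max = 190
compare 156 with 190: max = 190
compare 70 with 190: max = 190
compare 178 with 190: max = 190
compare 47 with 190: max = 190
= 190


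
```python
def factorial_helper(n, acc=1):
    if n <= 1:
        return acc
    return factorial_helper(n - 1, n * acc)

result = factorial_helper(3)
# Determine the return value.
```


factorial_helper(3, 1)
= factorial_helper(2, 3 * 1) = factorial_helper(2, 3)
= factorial_helper(1, 2 * 3) = factorial_helper(1, 6)
n <= 1, return acc = 6


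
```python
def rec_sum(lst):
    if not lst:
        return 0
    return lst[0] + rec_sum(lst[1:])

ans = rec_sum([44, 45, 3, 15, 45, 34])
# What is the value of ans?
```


rec_sum([44, 45, 3, 15, 45, 34])
= 44 + rec_sum([45, 3, 15, 45, 34])
= 44 + 45 + rec_sum([3, 15, 45, 34])
= 44 + 45 + 3 + rec_sum([15, 45, 34])
= 44 + 45 + 3 + 15 + rec_sum([45, 34])
= 44 + 45 + 3 + 15 + 45 + rec_sum([34])
= 44 + 45 + 3 + 15 + 45 + 34 + rec_sum([])
= 44 + 45 + 3 + 15 + 45 + 34 + 0
= 186


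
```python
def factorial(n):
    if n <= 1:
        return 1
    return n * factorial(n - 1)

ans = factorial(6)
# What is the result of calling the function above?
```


factorial(6)
= 6 * factorial(5)
= 6 * 5 * factorial(4)
= 6 * 5 * 4 * factorial(3)
= 6 * 5 * 4 * 3 * factorial(2)
= 6 * 5 * 4 * 3 * 2 * factorial(1)
= 6 * 5 * 4 * 3 * 2 * 1
= 720


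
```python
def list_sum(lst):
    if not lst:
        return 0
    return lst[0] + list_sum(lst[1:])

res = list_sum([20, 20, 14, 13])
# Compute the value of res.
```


list_sum([20, 20, 14, 13])
= 20 + list_sum([20, 14, 13])
= 20 + 20 + list_sum([14, 13])
= 20 + 20 + 14 + list_sum([13])
= 20 + 20 + 14 + 13 + list_sum([])
= 20 + 20 + 14 + 13 + 0
= 67


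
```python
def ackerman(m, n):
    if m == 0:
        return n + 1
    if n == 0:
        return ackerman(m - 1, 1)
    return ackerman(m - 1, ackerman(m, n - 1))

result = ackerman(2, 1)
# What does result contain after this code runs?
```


ackerman(2, 1)
= ackerman(1, ackerman(2, 0))
First compute ackerman(2, 0) = 3
= ackerman(1, 3)
= 5


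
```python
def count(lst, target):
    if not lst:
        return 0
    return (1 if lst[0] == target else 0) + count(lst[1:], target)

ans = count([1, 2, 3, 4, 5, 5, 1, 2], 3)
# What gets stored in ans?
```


count([1, 2, 3, 4, 5, 5, 1, 2], 3)
lst[0]=1 != 3: 0 + count([2, 3, 4, 5, 5, 1, 2], 3)
lst[0]=2 != 3: 0 + count([3, 4, 5, 5, 1, 2], 3)
lst[0]=3 == 3: 1 + count([4, 5, 5, 1, 2], 3)
lst[0]=4 != 3: 0 + count([5, 5, 1, 2], 3)
lst[0]=5 != 3: 0 + count([5, 1, 2], 3)
lst[0]=5 != 3: 0 + count([1, 2], 3)
lst[0]=1 != 3: 0 + count([2], 3)
lst[0]=2 != 3: 0 + count([], 3)
= 1


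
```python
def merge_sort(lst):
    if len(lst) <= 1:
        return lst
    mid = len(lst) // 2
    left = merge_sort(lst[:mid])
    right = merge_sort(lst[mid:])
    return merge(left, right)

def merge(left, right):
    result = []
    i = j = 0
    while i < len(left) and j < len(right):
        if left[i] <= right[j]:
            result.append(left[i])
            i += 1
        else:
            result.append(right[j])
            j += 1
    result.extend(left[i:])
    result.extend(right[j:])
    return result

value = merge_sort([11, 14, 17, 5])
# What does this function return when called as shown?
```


merge_sort([11, 14, 17, 5])
Split into [11, 14] and [17, 5]
Left sorted: [11, 14]
Right sorted: [5, 17]
Merge [11, 14] and [5, 17]
= [5, 11, 14, 17]


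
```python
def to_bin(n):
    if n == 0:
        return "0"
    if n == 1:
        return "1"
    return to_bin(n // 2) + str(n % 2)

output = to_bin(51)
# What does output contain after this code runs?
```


to_bin(51)
= to_bin(25) + "1"
= to_bin(12) + "1" + "1"
= to_bin(6) + "0" + "1" + "1"
= to_bin(3) + "0" + "0" + "1" + "1"
= to_bin(1) + "1" + "0" + "0" + "1" + "1"
= "1" + "1" + "0" + "0" + "1" + "1"
= "110011"


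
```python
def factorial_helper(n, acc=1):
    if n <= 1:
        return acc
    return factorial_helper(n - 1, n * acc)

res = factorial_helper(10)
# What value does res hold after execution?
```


factorial_helper(10, 1)
= factorial_helper(9, 10 * 1) = factorial_helper(9, 10)
= factorial_helper(8, 9 * 10) = factorial_helper(8, 90)
= factorial_helper(7, 8 * 90) = factorial_helper(7, 720)
= factorial_helper(6, 7 * 720) = factorial_helper(6, 5040)
= factorial_helper(5, 6 * 5040) = factorial_helper(5, 30240)
= factorial_helper(4, 5 * 30240) = factorial_helper(4, 151200)
= factorial_helper(3, 4 * 151200) = factorial_helper(3, 604800)
= factorial_helper(2, 3 * 604800) = factorial_helper(2, 1814400)
= factorial_helper(1, 2 * 1814400) = factorial_helper(1, 3628800)
n <= 1, return acc = 3628800


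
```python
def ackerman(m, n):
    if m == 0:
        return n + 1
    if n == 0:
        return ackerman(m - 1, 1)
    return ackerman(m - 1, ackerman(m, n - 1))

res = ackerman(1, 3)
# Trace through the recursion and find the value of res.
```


ackerman(1, 3)
= ackerman(0, ackerman(1, 2))
First compute ackerman(1, 2) = 4
= ackerman(0, 4)
= 5


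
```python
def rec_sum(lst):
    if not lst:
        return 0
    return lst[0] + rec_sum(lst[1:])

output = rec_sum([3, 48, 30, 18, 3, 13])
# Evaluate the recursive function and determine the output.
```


rec_sum([3, 48, 30, 18, 3, 13])
= 3 + rec_sum([48, 30, 18, 3, 13])
= 3 + 48 + rec_sum([30, 18, 3, 13])
= 3 + 48 + 30 + rec_sum([18, 3, 13])
= 3 + 48 + 30 + 18 + rec_sum([3, 13])
= 3 + 48 + 30 + 18 + 3 + rec_sum([13])
= 3 + 48 + 30 + 18 + 3 + 13 + rec_sum([])
= 3 + 48 + 30 + 18 + 3 + 13 + 0
= 115


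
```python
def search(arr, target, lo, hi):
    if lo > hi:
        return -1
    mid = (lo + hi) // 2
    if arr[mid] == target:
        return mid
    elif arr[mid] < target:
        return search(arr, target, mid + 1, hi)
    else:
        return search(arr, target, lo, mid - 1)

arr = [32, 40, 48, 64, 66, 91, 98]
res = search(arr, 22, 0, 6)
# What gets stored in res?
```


search(arr, 22, 0, 6)
lo=0, hi=6, mid=3, arr[mid]=64
64 > 22, search left half
lo=0, hi=2, mid=1, arr[mid]=40
40 > 22, search left half
lo=0, hi=0, mid=0, arr[mid]=32
32 > 22, search left half
lo > hi, target not found, return -1
= -1


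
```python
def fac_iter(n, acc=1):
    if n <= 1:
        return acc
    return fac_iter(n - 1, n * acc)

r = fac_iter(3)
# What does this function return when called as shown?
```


fac_iter(3, 1)
= fac_iter(2, 3 * 1) = fac_iter(2, 3)
= fac_iter(1, 2 * 3) = fac_iter(1, 6)
n <= 1, return acc = 6


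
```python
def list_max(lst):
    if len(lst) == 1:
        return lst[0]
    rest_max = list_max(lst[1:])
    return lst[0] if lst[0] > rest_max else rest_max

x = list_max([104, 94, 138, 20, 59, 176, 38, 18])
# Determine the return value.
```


list_max([104, 94, 138, 20, 59, 176, 38, 18])
= compare 104 with list_max([94, 138, 20, 59, 176, 38, 18])
= compare 94 with list_max([138, 20, 59, 176, 38, 18])
= compare 138 with list_max([20, 59, 176, 38, 18])
= compare 20 with list_max([59, 176, 38, 18])
= compare 59 with list_max([176, 38, 18])
= compare 176 with list_max([38, 18])
= compare 38 with list_max([18])
Base: list_max([18]) = 18
compare 38 with 18: max = 38
compare 176 with 38: max = 176
compare 59 with 176: max = 176
compare 20 with 176: max = 176
compare 138 with 176: max = 176
compare 94 with 176: max = 176
compare 104 with 176: max = 176
= 176


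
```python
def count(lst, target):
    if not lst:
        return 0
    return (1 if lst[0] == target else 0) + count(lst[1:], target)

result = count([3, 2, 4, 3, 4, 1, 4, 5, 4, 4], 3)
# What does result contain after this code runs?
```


count([3, 2, 4, 3, 4, 1, 4, 5, 4, 4], 3)
lst[0]=3 == 3: 1 + count([2, 4, 3, 4, 1, 4, 5, 4, 4], 3)
lst[0]=2 != 3: 0 + count([4, 3, 4, 1, 4, 5, 4, 4], 3)
lst[0]=4 != 3: 0 + count([3, 4, 1, 4, 5, 4, 4], 3)
lst[0]=3 == 3: 1 + count([4, 1, 4, 5, 4, 4], 3)
lst[0]=4 != 3: 0 + count([1, 4, 5, 4, 4], 3)
lst[0]=1 != 3: 0 + count([4, 5, 4, 4], 3)
lst[0]=4 != 3: 0 + count([5, 4, 4], 3)
lst[0]=5 != 3: 0 + count([4, 4], 3)
lst[0]=4 != 3: 0 + count([4], 3)
lst[0]=4 != 3: 0 + count([], 3)
= 2


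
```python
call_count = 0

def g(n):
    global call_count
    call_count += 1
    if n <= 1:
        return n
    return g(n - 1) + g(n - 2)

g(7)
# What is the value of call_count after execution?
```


g(7) calls g(6) and g(5); each non-base call branches into two more.
Let C(k) = total number of calls made by g(k), including the call to g(k) itself.
Base cases: C(0) = 1, C(1) = 1
Recurrence: C(k) = 1 + C(k-1) + C(k-2)
  C(2) = 1 + C(1) + C(0) = 1 + 1 + 1 = 3
  C(3) = 1 + C(2) + C(1) = 1 + 3 + 1 = 5
  C(4) = 1 + C(3) + C(2) = 1 + 5 + 3 = 9
  C(5) = 1 + C(4) + C(3) = 1 + 9 + 5 = 15
  C(6) = 1 + C(5) + C(4) = 1 + 15 + 9 = 25
  C(7) = 1 + C(6) + C(5) = 1 + 25 + 15 = 41
Total calls = C(7) = 41


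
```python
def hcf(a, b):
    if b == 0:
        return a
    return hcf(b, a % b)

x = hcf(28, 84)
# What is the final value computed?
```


hcf(28, 84)
= hcf(84, 28 % 84) = hcf(84, 28)
= hcf(28, 84 % 28) = hcf(28, 0)
b == 0, return a = 28


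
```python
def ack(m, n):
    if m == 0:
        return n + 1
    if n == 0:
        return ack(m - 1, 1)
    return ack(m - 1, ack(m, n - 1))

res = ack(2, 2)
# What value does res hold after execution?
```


ack(2, 2)
= ack(1, ack(2, 1))
First compute ack(2, 1) = 5
= ack(1, 5)
= 7


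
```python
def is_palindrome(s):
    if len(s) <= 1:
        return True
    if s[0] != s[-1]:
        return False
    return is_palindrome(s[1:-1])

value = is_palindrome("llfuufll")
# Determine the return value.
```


is_palindrome("llfuufll")
"llfuufll": s[0]='l' == s[-1]='l' -> is_palindrome("lfuufl")
"lfuufl": s[0]='l' == s[-1]='l' -> is_palindrome("fuuf")
"fuuf": s[0]='f' == s[-1]='f' -> is_palindrome("uu")
"uu": s[0]='u' == s[-1]='u' -> is_palindrome("")
"": len <= 1 -> True
= True


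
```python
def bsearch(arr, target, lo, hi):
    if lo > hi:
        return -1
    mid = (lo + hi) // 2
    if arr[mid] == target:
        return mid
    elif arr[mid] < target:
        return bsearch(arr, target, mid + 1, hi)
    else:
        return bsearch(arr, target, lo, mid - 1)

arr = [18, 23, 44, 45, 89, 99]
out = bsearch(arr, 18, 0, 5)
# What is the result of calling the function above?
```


bsearch(arr, 18, 0, 5)
lo=0, hi=5, mid=2, arr[mid]=44
44 > 18, search left half
lo=0, hi=1, mid=0, arr[mid]=18
arr[0] == 18, found at index 0
= 0


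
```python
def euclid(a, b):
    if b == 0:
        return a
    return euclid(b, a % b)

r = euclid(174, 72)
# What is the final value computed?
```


euclid(174, 72)
= euclid(72, 174 % 72) = euclid(72, 30)
= euclid(30, 72 % 30) = euclid(30, 12)
= euclid(12, 30 % 12) = euclid(12, 6)
= euclid(6, 12 % 6) = euclid(6, 0)
b == 0, return a = 6


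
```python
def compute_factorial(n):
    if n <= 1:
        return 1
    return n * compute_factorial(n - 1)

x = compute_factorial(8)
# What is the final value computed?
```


compute_factorial(8)
= 8 * compute_factorial(7)
= 8 * 7 * compute_factorial(6)
= 8 * 7 * 6 * compute_factorial(5)
= 8 * 7 * 6 * 5 * compute_factorial(4)
= 8 * 7 * 6 * 5 * 4 * compute_factorial(3)
= 8 * 7 * 6 * 5 * 4 * 3 * compute_factorial(2)
= 8 * 7 * 6 * 5 * 4 * 3 * 2 * compute_factorial(1)
= 8 * 7 * 6 * 5 * 4 * 3 * 2 * 1
= 40320


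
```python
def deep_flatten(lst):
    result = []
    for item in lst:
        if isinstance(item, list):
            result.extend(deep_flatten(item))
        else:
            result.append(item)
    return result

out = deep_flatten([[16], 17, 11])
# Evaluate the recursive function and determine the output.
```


deep_flatten([[16], 17, 11])
Processing each element:
  [16] is a list -> deep_flatten recursively -> [16]
  17 is not a list -> append 17
  11 is not a list -> append 11
= [16, 17, 11]


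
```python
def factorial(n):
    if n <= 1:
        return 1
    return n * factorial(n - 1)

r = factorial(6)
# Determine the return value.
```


factorial(6)
= 6 * factorial(5)
= 6 * 5 * factorial(4)
= 6 * 5 * 4 * factorial(3)
= 6 * 5 * 4 * 3 * factorial(2)
= 6 * 5 * 4 * 3 * 2 * factorial(1)
= 6 * 5 * 4 * 3 * 2 * 1
= 720


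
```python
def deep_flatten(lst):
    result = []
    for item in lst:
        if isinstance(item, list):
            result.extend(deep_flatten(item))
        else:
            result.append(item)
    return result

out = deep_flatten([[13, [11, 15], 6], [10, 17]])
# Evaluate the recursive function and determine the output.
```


deep_flatten([[13, [11, 15], 6], [10, 17]])
Processing each element:
  [13, [11, 15], 6] is a list -> deep_flatten recursively -> [13, 11, 15, 6]
  [10, 17] is a list -> deep_flatten recursively -> [10, 17]
= [13, 11, 15, 6, 10, 17]


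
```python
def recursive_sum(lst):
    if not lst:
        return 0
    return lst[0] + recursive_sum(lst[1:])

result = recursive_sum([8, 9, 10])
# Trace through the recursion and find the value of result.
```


recursive_sum([8, 9, 10])
= 8 + recursive_sum([9, 10])
= 8 + 9 + recursive_sum([10])
= 8 + 9 + 10 + recursive_sum([])
= 8 + 9 + 10 + 0
= 27


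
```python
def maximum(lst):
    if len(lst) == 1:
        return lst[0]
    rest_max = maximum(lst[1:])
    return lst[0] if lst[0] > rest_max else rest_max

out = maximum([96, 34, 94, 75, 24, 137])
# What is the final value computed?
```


maximum([96, 34, 94, 75, 24, 137])
= compare 96 with maximum([34, 94, 75, 24, 137])
= compare 34 with maximum([94, 75, 24, 137])
= compare 94 with maximum([75, 24, 137])
= compare 75 with maximum([24, 137])
= compare 24 with maximum([137])
Base: maximum([137]) = 137
compare 24 with 137: max = 137
compare 75 with 137: max = 137
compare 94 with 137: max = 137
compare 34 with 137: max = 137
compare 96 with 137: max = 137
= 137


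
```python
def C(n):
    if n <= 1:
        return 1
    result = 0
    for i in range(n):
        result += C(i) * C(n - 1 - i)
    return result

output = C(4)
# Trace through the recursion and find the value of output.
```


C(4)
= sum of C(i) * C(4-1-i) for i in 0..3
First compute sub-values bottom-up:
  C(0) = 1, C(1) = 1
  C(2) = 1*1 + 1*1 = 2
  C(3) = 1*2 + 1*1 + 2*1 = 5
Now C(4):
  C(0)*C(3) = 1*5 = 5
  C(1)*C(2) = 1*2 = 2
  C(2)*C(1) = 2*1 = 2
  C(3)*C(0) = 5*1 = 5
= 5 + 2 + 2 + 5
= 14


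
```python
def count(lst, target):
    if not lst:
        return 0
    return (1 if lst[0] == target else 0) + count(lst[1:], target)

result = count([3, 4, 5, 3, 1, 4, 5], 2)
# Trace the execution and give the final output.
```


count([3, 4, 5, 3, 1, 4, 5], 2)
lst[0]=3 != 2: 0 + count([4, 5, 3, 1, 4, 5], 2)
lst[0]=4 != 2: 0 + count([5, 3, 1, 4, 5], 2)
lst[0]=5 != 2: 0 + count([3, 1, 4, 5], 2)
lst[0]=3 != 2: 0 + count([1, 4, 5], 2)
lst[0]=1 != 2: 0 + count([4, 5], 2)
lst[0]=4 != 2: 0 + count([5], 2)
lst[0]=5 != 2: 0 + count([], 2)
= 0


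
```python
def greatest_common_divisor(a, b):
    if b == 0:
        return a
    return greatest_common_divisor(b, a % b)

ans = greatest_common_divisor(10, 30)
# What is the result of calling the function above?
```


greatest_common_divisor(10, 30)
= greatest_common_divisor(30, 10 % 30) = greatest_common_divisor(30, 10)
= greatest_common_divisor(10, 30 % 10) = greatest_common_divisor(10, 0)
b == 0, return a = 10


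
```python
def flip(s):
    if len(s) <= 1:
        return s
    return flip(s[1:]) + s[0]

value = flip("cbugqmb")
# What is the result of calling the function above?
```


flip("cbugqmb")
= flip("bugqmb") + "c"
= flip("ugqmb") + "b" + "c"
= flip("gqmb") + "u" + "b" + "c"
= flip("qmb") + "g" + "u" + "b" + "c"
= flip("mb") + "q" + "g" + "u" + "b" + "c"
= flip("b") + "m" + "q" + "g" + "u" + "b" + "c"
= "b" + "m" + "q" + "g" + "u" + "b" + "c"
= "bmqgubc"


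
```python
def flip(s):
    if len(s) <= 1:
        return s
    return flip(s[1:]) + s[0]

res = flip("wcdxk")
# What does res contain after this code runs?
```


flip("wcdxk")
= flip("cdxk") + "w"
= flip("dxk") + "c" + "w"
= flip("xk") + "d" + "c" + "w"
= flip("k") + "x" + "d" + "c" + "w"
= "k" + "x" + "d" + "c" + "w"
= "kxdcw"


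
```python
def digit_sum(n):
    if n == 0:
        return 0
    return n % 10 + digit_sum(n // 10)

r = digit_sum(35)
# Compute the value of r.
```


digit_sum(35)
= 5 + digit_sum(3)
= 5 + 3 + digit_sum(0)
= 5 + 3 + 0
= 8


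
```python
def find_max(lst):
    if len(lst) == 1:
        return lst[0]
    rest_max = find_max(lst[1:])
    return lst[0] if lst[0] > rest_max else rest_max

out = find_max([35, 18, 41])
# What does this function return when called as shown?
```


find_max([35, 18, 41])
= compare 35 with find_max([18, 41])
= compare 18 with find_max([41])
Base: find_max([41]) = 41
compare 18 with 41: max = 41
compare 35 with 41: max = 41
= 41


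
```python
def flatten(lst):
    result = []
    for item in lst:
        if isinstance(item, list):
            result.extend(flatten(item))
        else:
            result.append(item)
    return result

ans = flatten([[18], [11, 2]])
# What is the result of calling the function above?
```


flatten([[18], [11, 2]])
Processing each element:
  [18] is a list -> flatten recursively -> [18]
  [11, 2] is a list -> flatten recursively -> [11, 2]
= [18, 11, 2]


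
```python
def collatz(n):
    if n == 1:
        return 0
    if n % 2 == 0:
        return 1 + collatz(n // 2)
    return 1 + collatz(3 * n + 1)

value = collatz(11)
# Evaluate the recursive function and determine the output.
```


collatz(11)
11 is odd -> 3*11+1 = 34 -> collatz(34)
34 is even -> collatz(17)
17 is odd -> 3*17+1 = 52 -> collatz(52)
52 is even -> collatz(26)
26 is even -> collatz(13)
13 is odd -> 3*13+1 = 40 -> collatz(40)
40 is even -> collatz(20)
20 is even -> collatz(10)
10 is even -> collatz(5)
5 is odd -> 3*5+1 = 16 -> collatz(16)
16 is even -> collatz(8)
8 is even -> collatz(4)
4 is even -> collatz(2)
2 is even -> collatz(1)
Reached 1 after 14 steps
= 14
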